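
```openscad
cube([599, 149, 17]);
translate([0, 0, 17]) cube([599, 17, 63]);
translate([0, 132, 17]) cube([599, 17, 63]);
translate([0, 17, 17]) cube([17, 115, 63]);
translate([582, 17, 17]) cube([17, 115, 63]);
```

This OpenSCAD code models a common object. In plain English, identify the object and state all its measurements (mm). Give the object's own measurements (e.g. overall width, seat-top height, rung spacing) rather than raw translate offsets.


An open-topped rectangular box: outside dimensions 599×149×80 mm, with a uniform wall and base thickness of 17 mm. The base is a full 599×149 slab on the floor; four walls sit on top of the base. The front and back walls (the −y and +y sides) span the full width; the two side walls fit between them.


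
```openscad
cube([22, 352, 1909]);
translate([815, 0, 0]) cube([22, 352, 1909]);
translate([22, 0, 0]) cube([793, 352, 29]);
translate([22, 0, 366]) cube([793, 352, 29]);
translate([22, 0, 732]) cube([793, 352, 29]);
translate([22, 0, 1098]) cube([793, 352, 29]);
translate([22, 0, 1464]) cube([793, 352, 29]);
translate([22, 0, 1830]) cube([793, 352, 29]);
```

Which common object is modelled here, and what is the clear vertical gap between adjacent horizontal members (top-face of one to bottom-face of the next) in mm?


A bookshelf. The clear shelf gap is 337 mm.

Two tall side panels with 6 horizontal boards between them — a bookshelf. The first two shelf undersides are at z = 0 and z = 366; with shelf thickness 29, the clear gap is 366 − 0 − 29 = 337 mm.


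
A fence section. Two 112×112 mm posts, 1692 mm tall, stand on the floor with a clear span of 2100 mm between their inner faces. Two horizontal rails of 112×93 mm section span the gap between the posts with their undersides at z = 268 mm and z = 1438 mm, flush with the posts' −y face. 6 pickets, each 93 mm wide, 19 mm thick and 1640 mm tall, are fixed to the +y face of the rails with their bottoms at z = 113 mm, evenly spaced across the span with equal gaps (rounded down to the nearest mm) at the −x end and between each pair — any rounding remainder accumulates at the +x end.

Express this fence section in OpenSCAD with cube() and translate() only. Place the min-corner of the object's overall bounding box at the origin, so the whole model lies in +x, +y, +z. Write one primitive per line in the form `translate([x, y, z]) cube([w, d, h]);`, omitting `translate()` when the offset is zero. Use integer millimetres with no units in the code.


cube([112, 112, 1692]);
translate([2212, 0, 0]) cube([112, 112, 1692]);
translate([112, 0, 268]) cube([2100, 112, 93]);
translate([112, 0, 1438]) cube([2100, 112, 93]);
translate([332, 112, 113]) cube([93, 19, 1640]);
translate([645, 112, 113]) cube([93, 19, 1640]);
translate([958, 112, 113]) cube([93, 19, 1640]);
translate([1271, 112, 113]) cube([93, 19, 1640]);
translate([1584, 112, 113]) cube([93, 19, 1640]);
translate([1897, 112, 113]) cube([93, 19, 1640]);


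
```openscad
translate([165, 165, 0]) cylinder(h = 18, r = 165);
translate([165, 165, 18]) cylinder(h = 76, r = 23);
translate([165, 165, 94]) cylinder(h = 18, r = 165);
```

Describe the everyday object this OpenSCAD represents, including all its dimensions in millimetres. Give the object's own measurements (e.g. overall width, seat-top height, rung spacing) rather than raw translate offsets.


A spool: two coaxial disc flanges of radius 165 mm and thickness 18 mm, joined by a core cylinder of radius 23 mm and height 76 mm. The lower flange rests on z = 0 and the three cylinders share a vertical axis.


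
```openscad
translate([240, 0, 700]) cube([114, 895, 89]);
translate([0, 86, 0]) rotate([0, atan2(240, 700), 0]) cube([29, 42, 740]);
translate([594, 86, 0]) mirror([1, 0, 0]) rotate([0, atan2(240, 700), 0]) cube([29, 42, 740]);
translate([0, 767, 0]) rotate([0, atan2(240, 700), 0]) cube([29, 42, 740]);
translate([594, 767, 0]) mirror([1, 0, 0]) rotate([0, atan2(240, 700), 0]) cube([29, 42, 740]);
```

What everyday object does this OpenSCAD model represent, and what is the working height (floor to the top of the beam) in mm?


A sawhorse. The overall height is 789 mm.

A beam across two mirrored pairs of raked legs — a sawhorse. The beam's underside is at z = 700 (matching the legs' vertical rise in atan2(240, 700)) and the beam is 89 mm tall, so its top is at 700 + 89 = 789 mm. The raked legs top out at the beam's underside, so that is the highest point.


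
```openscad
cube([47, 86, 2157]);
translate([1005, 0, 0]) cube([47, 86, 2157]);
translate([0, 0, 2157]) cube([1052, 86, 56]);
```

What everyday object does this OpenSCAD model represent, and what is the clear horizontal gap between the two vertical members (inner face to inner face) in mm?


A door frame. The clear opening width is 958 mm.

Two 2157 mm tall posts with a header on top — a door frame. The left jamb is 47 mm wide at x = 0; the right jamb starts at x = 1005. The clear opening is 1005 − 47 = 958 mm.


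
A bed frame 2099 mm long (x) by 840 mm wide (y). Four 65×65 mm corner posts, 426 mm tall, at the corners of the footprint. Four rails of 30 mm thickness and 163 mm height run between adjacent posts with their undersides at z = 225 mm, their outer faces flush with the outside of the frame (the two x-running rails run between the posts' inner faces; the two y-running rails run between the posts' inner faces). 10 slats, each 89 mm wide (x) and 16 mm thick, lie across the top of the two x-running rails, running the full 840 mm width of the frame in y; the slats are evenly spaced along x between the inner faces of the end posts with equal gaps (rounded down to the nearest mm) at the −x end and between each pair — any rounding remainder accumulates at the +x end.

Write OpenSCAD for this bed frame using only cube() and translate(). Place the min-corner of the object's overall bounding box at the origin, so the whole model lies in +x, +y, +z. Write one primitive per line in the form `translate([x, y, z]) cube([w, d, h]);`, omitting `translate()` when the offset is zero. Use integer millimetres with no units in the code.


cube([65, 65, 426]);
translate([0, 775, 0]) cube([65, 65, 426]);
translate([2034, 0, 0]) cube([65, 65, 426]);
translate([2034, 775, 0]) cube([65, 65, 426]);
translate([65, 0, 225]) cube([1969, 30, 163]);
translate([65, 810, 225]) cube([1969, 30, 163]);
translate([0, 65, 225]) cube([30, 710, 163]);
translate([2069, 65, 225]) cube([30, 710, 163]);
translate([163, 0, 388]) cube([89, 840, 16]);
translate([350, 0, 388]) cube([89, 840, 16]);
translate([537, 0, 388]) cube([89, 840, 16]);
translate([724, 0, 388]) cube([89, 840, 16]);
translate([911, 0, 388]) cube([89, 840, 16]);
translate([1098, 0, 388]) cube([89, 840, 16]);
translate([1285, 0, 388]) cube([89, 840, 16]);
translate([1472, 0, 388]) cube([89, 840, 16]);
translate([1659, 0, 388]) cube([89, 840, 16]);
translate([1846, 0, 388]) cube([89, 840, 16]);


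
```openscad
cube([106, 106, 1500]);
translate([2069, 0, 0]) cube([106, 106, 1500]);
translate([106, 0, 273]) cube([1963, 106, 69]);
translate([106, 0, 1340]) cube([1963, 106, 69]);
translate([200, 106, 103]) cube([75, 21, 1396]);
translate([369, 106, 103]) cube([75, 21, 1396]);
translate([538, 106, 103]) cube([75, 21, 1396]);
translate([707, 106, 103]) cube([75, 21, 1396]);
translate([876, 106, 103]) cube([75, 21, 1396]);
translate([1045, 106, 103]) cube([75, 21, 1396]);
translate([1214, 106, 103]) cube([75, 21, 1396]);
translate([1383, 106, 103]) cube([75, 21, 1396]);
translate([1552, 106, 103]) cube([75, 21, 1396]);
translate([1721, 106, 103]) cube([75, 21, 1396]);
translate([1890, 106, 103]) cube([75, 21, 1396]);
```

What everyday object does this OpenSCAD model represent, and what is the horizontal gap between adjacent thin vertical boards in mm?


A fence section. The picket gap is 94 mm.

Two posts, two rails, 11 pickets — a fence section. Span 1963 mm holds 11 pickets of 75 mm with 12 equal gaps: ⌊(1963 − 11·75) / 12⌋ = 94 mm.


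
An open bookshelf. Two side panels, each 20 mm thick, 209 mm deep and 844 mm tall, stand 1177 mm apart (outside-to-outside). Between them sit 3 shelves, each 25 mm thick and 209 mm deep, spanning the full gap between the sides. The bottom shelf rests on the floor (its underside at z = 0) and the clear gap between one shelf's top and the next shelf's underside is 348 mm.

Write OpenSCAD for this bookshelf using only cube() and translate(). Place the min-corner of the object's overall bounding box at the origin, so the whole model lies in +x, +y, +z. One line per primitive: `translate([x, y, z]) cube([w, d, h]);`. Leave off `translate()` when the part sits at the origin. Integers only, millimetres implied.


cube([20, 209, 844]);
translate([1157, 0, 0]) cube([20, 209, 844]);
translate([20, 0, 0]) cube([1137, 209, 25]);
translate([20, 0, 373]) cube([1137, 209, 25]);
translate([20, 0, 746]) cube([1137, 209, 25]);


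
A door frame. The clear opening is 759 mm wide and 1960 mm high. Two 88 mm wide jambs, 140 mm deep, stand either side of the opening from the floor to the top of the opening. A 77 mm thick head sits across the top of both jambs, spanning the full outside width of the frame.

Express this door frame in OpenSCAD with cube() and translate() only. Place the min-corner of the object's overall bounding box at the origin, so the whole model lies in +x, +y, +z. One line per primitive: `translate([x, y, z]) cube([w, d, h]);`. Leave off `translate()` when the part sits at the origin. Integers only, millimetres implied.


cube([88, 140, 1960]);
translate([847, 0, 0]) cube([88, 140, 1960]);
translate([0, 0, 1960]) cube([935, 140, 77]);


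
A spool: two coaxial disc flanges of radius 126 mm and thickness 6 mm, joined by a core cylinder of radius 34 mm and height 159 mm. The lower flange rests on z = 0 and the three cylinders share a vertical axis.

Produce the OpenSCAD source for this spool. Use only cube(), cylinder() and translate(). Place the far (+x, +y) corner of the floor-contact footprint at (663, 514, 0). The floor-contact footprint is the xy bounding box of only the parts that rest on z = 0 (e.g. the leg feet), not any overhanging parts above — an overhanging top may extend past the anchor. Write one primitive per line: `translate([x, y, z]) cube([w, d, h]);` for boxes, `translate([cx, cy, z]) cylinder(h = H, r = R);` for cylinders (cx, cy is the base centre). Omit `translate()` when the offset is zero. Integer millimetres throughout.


translate([537, 388, 0]) cylinder(h = 6, r = 126);
translate([537, 388, 6]) cylinder(h = 159, r = 34);
translate([537, 388, 165]) cylinder(h = 6, r = 126);


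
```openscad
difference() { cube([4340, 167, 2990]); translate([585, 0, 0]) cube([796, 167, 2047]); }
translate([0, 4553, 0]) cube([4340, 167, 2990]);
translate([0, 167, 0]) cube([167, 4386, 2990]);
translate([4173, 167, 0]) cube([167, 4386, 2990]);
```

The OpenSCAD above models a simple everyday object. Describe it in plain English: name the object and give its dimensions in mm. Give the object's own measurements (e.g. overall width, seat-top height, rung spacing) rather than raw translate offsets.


A single room: four walls, each 2990 mm tall and 167 mm thick, enclosing an outside footprint 4340×4720 mm (x × y), no floor or roof. The front and back walls (−y and +y sides) run the full x-width; the side walls fit between their inner faces. A door opening 796 mm wide and 2047 mm tall is cut through the front wall from the floor up, its −x edge 585 mm from the wall's −x end.


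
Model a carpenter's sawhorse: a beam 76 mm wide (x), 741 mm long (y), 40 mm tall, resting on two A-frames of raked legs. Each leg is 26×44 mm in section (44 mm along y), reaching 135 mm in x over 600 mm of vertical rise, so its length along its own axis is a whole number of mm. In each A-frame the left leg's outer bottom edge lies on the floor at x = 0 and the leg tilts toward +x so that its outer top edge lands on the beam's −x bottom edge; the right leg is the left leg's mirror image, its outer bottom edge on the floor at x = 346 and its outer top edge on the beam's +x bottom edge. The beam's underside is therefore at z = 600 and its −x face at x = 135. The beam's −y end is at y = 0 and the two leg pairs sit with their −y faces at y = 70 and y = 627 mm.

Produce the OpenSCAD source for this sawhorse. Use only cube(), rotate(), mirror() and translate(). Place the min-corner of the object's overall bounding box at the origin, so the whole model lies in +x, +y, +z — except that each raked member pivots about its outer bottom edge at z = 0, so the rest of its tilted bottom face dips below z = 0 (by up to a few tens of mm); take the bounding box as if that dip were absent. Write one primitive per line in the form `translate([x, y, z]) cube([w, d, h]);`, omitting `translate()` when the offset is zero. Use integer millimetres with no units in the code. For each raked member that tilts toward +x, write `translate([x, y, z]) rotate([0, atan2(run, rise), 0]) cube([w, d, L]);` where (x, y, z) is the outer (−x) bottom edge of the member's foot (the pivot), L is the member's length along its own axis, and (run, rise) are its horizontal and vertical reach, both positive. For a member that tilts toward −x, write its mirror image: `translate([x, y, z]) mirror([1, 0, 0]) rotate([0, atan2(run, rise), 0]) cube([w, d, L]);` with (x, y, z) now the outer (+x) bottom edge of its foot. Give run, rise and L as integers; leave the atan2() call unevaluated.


// leg length = √(135² + 600²) = 615
// right-leg outer foot x = 2·135 + 76 = 346
// beam min-corner = (135, 0, 600)
translate([135, 0, 600]) cube([76, 741, 40]);
translate([0, 70, 0]) rotate([0, atan2(135, 600), 0]) cube([26, 44, 615]);
translate([346, 70, 0]) mirror([1, 0, 0]) rotate([0, atan2(135, 600), 0]) cube([26, 44, 615]);
translate([0, 627, 0]) rotate([0, atan2(135, 600), 0]) cube([26, 44, 615]);
translate([346, 627, 0]) mirror([1, 0, 0]) rotate([0, atan2(135, 600), 0]) cube([26, 44, 615]);


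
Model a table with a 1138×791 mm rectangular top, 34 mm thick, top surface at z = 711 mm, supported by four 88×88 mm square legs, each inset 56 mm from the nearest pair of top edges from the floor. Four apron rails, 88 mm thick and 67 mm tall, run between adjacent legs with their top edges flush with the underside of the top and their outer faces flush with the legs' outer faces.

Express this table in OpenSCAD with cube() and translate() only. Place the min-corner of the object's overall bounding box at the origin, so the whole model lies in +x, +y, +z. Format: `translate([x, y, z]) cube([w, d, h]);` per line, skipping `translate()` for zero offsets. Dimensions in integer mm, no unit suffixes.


translate([0, 0, 677]) cube([1138, 791, 34]);
translate([56, 56, 0]) cube([88, 88, 677]);
translate([994, 56, 0]) cube([88, 88, 677]);
translate([56, 647, 0]) cube([88, 88, 677]);
translate([994, 647, 0]) cube([88, 88, 677]);
translate([144, 56, 610]) cube([850, 88, 67]);
translate([144, 647, 610]) cube([850, 88, 67]);
translate([56, 144, 610]) cube([88, 503, 67]);
translate([994, 144, 610]) cube([88, 503, 67]);


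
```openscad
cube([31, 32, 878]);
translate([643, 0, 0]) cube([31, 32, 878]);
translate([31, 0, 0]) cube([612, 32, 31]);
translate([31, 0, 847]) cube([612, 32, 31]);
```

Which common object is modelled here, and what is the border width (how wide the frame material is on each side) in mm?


A picture frame. The border width is 31 mm.

Four thin pieces enclosing a rectangular opening — a picture frame. The two full-height stiles are 878 mm tall; the top rail sits at z = 847 and is 31 mm tall, so the border above the opening is 878 − 847 = 31 mm, matching the stile x-width.


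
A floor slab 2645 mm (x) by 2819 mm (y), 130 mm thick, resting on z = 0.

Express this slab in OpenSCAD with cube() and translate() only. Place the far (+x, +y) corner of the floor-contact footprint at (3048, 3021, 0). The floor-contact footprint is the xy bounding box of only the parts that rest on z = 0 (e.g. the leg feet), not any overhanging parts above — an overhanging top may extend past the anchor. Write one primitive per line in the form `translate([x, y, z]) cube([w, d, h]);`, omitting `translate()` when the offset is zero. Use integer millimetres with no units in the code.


translate([403, 202, 0]) cube([2645, 2819, 130]);


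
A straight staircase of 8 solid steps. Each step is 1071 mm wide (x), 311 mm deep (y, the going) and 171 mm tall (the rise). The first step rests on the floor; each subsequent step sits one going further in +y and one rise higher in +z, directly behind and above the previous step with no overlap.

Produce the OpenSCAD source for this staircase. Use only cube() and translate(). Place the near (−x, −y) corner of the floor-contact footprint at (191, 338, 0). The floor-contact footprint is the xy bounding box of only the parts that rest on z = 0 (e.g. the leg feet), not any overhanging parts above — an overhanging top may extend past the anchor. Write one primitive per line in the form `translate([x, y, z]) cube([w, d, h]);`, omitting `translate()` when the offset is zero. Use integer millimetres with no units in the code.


translate([191, 338, 0]) cube([1071, 311, 171]);
translate([191, 649, 171]) cube([1071, 311, 171]);
translate([191, 960, 342]) cube([1071, 311, 171]);
translate([191, 1271, 513]) cube([1071, 311, 171]);
translate([191, 1582, 684]) cube([1071, 311, 171]);
translate([191, 1893, 855]) cube([1071, 311, 171]);
translate([191, 2204, 1026]) cube([1071, 311, 171]);
translate([191, 2515, 1197]) cube([1071, 311, 171]);


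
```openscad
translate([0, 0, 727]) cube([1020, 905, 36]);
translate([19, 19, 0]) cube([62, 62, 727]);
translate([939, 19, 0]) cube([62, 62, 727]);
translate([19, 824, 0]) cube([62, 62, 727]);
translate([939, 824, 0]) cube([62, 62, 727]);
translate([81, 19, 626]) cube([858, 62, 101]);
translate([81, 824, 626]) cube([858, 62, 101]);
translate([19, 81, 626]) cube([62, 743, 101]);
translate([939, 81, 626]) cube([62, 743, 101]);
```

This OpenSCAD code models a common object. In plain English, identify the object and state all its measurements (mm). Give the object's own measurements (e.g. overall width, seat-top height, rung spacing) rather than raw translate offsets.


A rectangular dining table. The top is 1020×905×36 mm with its upper surface at z = 763 mm. It stands on four 62×62 mm square legs, each inset 19 mm from the nearest pair of top edges, running from the floor to the underside of the top. Four apron rails, 62 mm thick and 101 mm tall, run between adjacent legs with their top edges flush with the underside of the top and their outer faces flush with the legs' outer faces.


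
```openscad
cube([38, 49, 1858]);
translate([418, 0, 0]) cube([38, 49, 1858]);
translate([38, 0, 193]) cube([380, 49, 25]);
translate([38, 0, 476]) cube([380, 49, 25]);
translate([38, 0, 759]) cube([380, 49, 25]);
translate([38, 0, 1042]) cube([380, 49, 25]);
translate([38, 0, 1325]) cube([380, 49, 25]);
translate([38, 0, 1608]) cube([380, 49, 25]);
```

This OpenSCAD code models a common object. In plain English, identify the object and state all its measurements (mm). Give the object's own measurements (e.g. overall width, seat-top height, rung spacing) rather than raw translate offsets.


A straight ladder. Two 38×49 mm vertical rails, 1858 mm tall, stand 456 mm apart (outside-to-outside) with their front faces coplanar on the −y side. 6 rungs, each 49 mm deep and 25 mm tall, span between the inner faces of the rails, front faces flush with the rails. The lowest rung's underside is at z = 193 mm and rungs are spaced 283 mm apart (underside to underside).


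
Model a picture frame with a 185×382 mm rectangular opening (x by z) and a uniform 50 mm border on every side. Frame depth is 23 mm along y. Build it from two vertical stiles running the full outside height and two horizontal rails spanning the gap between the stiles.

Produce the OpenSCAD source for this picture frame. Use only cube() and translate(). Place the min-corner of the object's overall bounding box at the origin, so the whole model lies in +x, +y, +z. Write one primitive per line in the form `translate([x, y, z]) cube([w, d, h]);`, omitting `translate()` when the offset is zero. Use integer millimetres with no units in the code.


cube([50, 23, 482]);
translate([235, 0, 0]) cube([50, 23, 482]);
translate([50, 0, 0]) cube([185, 23, 50]);
translate([50, 0, 432]) cube([185, 23, 50]);


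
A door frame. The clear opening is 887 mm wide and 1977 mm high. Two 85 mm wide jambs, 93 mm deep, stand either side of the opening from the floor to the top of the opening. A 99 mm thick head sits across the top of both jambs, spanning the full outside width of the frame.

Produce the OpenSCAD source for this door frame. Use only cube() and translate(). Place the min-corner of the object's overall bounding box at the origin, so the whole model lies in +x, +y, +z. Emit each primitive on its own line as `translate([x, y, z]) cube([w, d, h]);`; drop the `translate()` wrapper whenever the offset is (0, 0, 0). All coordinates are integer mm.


cube([85, 93, 1977]);
translate([972, 0, 0]) cube([85, 93, 1977]);
translate([0, 0, 1977]) cube([1057, 93, 99]);


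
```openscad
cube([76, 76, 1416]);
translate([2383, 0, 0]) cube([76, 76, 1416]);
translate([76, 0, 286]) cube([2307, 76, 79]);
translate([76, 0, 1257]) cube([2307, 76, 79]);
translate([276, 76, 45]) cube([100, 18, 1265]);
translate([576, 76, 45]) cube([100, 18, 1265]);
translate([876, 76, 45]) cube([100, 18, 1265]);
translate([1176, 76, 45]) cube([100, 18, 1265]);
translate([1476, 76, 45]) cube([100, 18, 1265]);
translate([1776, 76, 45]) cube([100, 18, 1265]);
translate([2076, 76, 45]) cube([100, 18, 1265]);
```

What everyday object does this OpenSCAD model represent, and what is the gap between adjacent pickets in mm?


A fence section. The picket gap is 200 mm.

Two posts, two rails, 7 pickets — a fence section. Span 2307 mm holds 7 pickets of 100 mm with 8 equal gaps: ⌊(2307 − 7·100) / 8⌋ = 200 mm.


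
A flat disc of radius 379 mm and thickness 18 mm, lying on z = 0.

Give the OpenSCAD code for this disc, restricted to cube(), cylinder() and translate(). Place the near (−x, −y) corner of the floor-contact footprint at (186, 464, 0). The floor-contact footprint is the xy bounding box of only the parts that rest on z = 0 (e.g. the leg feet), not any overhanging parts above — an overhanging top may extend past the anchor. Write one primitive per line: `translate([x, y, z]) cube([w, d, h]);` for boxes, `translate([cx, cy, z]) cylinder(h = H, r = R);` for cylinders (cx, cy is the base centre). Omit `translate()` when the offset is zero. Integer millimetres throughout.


translate([565, 843, 0]) cylinder(h = 18, r = 379);


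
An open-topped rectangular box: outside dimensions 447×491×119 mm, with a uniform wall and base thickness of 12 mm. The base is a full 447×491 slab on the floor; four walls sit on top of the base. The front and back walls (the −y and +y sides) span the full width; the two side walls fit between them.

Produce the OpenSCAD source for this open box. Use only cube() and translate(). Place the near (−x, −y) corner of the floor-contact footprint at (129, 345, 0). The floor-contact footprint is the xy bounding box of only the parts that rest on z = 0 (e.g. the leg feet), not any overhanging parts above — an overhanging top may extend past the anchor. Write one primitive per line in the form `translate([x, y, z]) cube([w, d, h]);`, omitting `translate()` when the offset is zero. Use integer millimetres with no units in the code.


translate([129, 345, 0]) cube([447, 491, 12]);
translate([129, 345, 12]) cube([447, 12, 107]);
translate([129, 824, 12]) cube([447, 12, 107]);
translate([129, 357, 12]) cube([12, 467, 107]);
translate([564, 357, 12]) cube([12, 467, 107]);


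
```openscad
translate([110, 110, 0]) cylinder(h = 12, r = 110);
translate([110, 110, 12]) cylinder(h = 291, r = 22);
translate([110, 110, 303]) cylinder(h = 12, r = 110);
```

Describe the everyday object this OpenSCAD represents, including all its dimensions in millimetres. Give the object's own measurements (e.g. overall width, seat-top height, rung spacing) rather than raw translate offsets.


A spool: two coaxial disc flanges of radius 110 mm and thickness 12 mm, joined by a core cylinder of radius 22 mm and height 291 mm. The lower flange rests on z = 0 and the three cylinders share a vertical axis.


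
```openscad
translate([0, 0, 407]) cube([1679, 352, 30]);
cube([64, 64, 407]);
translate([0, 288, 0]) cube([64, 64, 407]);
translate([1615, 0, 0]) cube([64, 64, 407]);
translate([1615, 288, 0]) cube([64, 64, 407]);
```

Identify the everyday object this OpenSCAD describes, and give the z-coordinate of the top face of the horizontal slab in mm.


A bench. The seat-top height is 437 mm.

A long slab on four corner posts — a bench. The slab sits at z = 407 with thickness 30, so the top is 407 + 30 = 437 mm.


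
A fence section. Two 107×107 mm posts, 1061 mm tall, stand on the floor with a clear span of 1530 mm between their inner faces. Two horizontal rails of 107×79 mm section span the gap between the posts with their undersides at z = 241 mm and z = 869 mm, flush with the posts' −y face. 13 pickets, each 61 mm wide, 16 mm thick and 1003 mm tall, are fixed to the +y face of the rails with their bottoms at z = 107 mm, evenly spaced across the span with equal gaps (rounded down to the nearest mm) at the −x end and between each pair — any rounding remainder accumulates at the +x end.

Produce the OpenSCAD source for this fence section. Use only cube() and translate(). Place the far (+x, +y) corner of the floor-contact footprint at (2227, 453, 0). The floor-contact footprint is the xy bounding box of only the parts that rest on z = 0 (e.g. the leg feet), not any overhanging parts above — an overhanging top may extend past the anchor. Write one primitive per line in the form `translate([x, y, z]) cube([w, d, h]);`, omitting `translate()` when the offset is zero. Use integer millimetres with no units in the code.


translate([483, 346, 0]) cube([107, 107, 1061]);
translate([2120, 346, 0]) cube([107, 107, 1061]);
translate([590, 346, 241]) cube([1530, 107, 79]);
translate([590, 346, 869]) cube([1530, 107, 79]);
translate([642, 453, 107]) cube([61, 16, 1003]);
translate([755, 453, 107]) cube([61, 16, 1003]);
translate([868, 453, 107]) cube([61, 16, 1003]);
translate([981, 453, 107]) cube([61, 16, 1003]);
translate([1094, 453, 107]) cube([61, 16, 1003]);
translate([1207, 453, 107]) cube([61, 16, 1003]);
translate([1320, 453, 107]) cube([61, 16, 1003]);
translate([1433, 453, 107]) cube([61, 16, 1003]);
translate([1546, 453, 107]) cube([61, 16, 1003]);
translate([1659, 453, 107]) cube([61, 16, 1003]);
translate([1772, 453, 107]) cube([61, 16, 1003]);
translate([1885, 453, 107]) cube([61, 16, 1003]);
translate([1998, 453, 107]) cube([61, 16, 1003]);


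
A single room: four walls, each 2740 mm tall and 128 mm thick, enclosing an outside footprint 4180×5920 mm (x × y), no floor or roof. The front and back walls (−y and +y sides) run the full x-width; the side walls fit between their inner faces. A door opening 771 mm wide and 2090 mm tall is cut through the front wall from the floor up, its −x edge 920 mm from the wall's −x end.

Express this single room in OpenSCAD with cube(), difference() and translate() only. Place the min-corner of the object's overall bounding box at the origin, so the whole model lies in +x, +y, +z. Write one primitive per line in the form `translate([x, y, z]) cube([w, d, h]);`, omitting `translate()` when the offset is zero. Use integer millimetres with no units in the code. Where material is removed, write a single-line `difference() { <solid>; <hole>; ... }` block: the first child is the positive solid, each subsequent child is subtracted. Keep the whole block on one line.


difference() { cube([4180, 128, 2740]); translate([920, 0, 0]) cube([771, 128, 2090]); }
translate([0, 5792, 0]) cube([4180, 128, 2740]);
translate([0, 128, 0]) cube([128, 5664, 2740]);
translate([4052, 128, 0]) cube([128, 5664, 2740]);


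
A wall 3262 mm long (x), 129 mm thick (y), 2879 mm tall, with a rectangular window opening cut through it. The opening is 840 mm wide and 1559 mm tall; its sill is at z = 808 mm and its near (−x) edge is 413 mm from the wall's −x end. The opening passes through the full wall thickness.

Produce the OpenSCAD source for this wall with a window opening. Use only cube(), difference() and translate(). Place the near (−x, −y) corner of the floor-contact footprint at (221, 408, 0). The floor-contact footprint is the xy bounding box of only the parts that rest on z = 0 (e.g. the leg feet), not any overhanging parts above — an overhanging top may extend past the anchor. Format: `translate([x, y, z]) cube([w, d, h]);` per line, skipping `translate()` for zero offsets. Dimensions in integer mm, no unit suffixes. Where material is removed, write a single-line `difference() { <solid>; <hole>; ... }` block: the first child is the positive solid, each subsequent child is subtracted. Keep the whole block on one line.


difference() { translate([221, 408, 0]) cube([3262, 129, 2879]); translate([634, 408, 808]) cube([840, 129, 1559]); }


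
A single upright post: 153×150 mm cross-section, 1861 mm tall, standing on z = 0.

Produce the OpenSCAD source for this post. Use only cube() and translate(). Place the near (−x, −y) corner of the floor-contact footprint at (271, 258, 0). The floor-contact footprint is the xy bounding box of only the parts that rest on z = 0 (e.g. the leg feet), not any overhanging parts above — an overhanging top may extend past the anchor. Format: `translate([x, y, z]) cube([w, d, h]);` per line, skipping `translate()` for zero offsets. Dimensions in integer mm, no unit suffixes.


translate([271, 258, 0]) cube([153, 150, 1861]);


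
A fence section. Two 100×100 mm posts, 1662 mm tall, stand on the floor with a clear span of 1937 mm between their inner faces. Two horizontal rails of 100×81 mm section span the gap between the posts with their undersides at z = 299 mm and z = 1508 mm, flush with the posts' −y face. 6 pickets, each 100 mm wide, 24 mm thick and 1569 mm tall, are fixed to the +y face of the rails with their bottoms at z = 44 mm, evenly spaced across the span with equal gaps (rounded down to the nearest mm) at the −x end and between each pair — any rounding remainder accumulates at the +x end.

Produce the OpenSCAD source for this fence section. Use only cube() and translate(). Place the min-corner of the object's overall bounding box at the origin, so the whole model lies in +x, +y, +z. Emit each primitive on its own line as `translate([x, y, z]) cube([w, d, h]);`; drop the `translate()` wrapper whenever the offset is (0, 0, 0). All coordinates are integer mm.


cube([100, 100, 1662]);
translate([2037, 0, 0]) cube([100, 100, 1662]);
translate([100, 0, 299]) cube([1937, 100, 81]);
translate([100, 0, 1508]) cube([1937, 100, 81]);
translate([291, 100, 44]) cube([100, 24, 1569]);
translate([582, 100, 44]) cube([100, 24, 1569]);
translate([873, 100, 44]) cube([100, 24, 1569]);
translate([1164, 100, 44]) cube([100, 24, 1569]);
translate([1455, 100, 44]) cube([100, 24, 1569]);
translate([1746, 100, 44]) cube([100, 24, 1569]);


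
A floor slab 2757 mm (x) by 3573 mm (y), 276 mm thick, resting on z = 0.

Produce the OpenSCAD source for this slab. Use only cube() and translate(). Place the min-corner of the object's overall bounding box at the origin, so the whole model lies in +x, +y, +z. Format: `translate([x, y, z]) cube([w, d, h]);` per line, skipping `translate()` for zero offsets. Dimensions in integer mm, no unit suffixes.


cube([2757, 3573, 276]);


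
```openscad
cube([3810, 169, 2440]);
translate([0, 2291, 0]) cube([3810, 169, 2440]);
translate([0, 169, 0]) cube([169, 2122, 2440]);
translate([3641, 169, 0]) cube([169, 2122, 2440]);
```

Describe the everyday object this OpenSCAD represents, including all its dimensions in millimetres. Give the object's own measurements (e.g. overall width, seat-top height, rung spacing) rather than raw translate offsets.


The wall frame of a small rectangular building: four walls, each 2440 mm tall and 169 mm thick, enclosing a footprint 3810 mm (x) by 2460 mm (y) outside-to-outside, with no floor or roof. The front and back walls (the −y and +y sides) span the full width; the two side walls fit between them.


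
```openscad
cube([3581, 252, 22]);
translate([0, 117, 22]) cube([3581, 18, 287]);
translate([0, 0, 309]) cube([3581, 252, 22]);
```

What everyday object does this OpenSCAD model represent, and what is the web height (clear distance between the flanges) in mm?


An I-beam. The web height is 287 mm.

Two wide flanges with a thin centred web — an I-beam. Overall 331 mm minus two 22 mm flanges gives a web of 331 − 2·22 = 287 mm.


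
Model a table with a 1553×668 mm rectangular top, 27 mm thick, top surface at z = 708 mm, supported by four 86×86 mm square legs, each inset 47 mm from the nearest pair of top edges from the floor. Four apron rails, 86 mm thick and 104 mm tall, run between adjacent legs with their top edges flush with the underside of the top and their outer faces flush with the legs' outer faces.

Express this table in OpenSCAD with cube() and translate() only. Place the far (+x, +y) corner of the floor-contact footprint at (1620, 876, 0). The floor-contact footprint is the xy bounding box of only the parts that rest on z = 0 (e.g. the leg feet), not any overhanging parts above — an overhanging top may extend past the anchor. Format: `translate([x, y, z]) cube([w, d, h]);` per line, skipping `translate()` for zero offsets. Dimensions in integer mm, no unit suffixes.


translate([114, 255, 681]) cube([1553, 668, 27]);
translate([161, 302, 0]) cube([86, 86, 681]);
translate([1534, 302, 0]) cube([86, 86, 681]);
translate([161, 790, 0]) cube([86, 86, 681]);
translate([1534, 790, 0]) cube([86, 86, 681]);
translate([247, 302, 577]) cube([1287, 86, 104]);
translate([247, 790, 577]) cube([1287, 86, 104]);
translate([161, 388, 577]) cube([86, 402, 104]);
translate([1534, 388, 577]) cube([86, 402, 104]);


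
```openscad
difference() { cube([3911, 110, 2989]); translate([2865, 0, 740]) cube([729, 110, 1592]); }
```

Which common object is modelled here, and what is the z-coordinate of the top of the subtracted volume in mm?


A wall with a window opening. The window head height is 2332 mm.

A wall with a rectangular opening subtracted — a window. Sill at z = 740, opening 1592 mm tall, so the head is at 740 + 1592 = 2332 mm.


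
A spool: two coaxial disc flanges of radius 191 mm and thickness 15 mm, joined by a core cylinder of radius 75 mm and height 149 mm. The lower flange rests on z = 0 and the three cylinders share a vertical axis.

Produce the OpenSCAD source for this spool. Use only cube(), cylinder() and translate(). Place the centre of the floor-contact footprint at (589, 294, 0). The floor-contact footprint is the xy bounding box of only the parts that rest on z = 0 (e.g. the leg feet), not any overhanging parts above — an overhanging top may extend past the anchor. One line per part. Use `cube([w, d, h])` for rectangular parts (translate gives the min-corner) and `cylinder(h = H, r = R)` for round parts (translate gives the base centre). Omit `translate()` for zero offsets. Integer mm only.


translate([589, 294, 0]) cylinder(h = 15, r = 191);
translate([589, 294, 15]) cylinder(h = 149, r = 75);
translate([589, 294, 164]) cylinder(h = 15, r = 191);


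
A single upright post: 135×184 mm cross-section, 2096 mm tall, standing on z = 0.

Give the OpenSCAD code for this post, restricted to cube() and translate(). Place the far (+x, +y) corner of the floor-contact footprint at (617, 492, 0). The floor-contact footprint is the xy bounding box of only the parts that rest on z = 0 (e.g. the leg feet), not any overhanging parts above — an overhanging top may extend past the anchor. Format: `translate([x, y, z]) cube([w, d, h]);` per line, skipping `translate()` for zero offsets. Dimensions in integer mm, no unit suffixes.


translate([482, 308, 0]) cube([135, 184, 2096]);


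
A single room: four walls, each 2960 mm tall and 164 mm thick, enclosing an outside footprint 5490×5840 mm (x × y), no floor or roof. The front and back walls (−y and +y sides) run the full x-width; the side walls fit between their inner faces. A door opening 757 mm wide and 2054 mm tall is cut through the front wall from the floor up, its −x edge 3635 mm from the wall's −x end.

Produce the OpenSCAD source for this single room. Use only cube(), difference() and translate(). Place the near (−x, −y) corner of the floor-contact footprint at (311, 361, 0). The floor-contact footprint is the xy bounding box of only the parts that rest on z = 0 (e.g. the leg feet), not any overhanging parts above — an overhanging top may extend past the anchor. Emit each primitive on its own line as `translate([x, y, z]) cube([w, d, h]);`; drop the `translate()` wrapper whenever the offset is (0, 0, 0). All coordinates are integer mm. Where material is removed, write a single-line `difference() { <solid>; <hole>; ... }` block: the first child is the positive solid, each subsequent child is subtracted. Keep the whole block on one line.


difference() { translate([311, 361, 0]) cube([5490, 164, 2960]); translate([3946, 361, 0]) cube([757, 164, 2054]); }
translate([311, 6037, 0]) cube([5490, 164, 2960]);
translate([311, 525, 0]) cube([164, 5512, 2960]);
translate([5637, 525, 0]) cube([164, 5512, 2960]);


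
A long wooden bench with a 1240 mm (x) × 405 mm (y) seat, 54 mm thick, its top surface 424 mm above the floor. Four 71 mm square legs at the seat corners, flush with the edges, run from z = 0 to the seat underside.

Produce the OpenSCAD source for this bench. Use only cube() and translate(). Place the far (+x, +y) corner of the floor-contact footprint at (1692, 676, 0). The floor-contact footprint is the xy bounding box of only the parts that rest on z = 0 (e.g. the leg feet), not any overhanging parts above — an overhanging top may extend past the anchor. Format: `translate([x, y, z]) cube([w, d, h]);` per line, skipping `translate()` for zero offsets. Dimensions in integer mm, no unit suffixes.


translate([452, 271, 370]) cube([1240, 405, 54]);
translate([452, 271, 0]) cube([71, 71, 370]);
translate([452, 605, 0]) cube([71, 71, 370]);
translate([1621, 271, 0]) cube([71, 71, 370]);
translate([1621, 605, 0]) cube([71, 71, 370]);


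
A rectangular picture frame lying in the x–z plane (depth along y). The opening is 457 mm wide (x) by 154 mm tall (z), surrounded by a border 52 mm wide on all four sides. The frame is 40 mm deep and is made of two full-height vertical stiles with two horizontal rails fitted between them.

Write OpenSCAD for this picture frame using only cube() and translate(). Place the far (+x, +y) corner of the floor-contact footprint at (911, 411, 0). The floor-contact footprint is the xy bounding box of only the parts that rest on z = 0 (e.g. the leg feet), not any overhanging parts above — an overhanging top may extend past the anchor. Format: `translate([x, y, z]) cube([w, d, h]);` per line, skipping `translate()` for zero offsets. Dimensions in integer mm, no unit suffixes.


translate([350, 371, 0]) cube([52, 40, 258]);
translate([859, 371, 0]) cube([52, 40, 258]);
translate([402, 371, 0]) cube([457, 40, 52]);
translate([402, 371, 206]) cube([457, 40, 52]);


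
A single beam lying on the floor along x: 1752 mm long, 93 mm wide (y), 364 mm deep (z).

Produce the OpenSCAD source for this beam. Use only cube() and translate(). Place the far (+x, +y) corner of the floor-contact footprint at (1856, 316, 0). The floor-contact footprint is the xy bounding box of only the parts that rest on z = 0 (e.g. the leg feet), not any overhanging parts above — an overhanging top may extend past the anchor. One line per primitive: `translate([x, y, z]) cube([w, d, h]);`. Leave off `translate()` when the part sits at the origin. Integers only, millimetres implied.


translate([104, 223, 0]) cube([1752, 93, 364]);
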